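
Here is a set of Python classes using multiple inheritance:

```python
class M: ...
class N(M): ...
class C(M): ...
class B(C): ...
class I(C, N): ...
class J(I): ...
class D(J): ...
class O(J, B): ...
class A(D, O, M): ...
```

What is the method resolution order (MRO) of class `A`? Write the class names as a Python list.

L[A] = A + merge(L[D], L[O], L[M], [D O M])
  take D:  [D J I C N M object] + [O J I B C N M object] + [M object] + [D O M]
  take O:  [J I C N M object] + [O J I B C N M object] + [M object] + [O M]
  take J:  [J I C N M object] + [J I B C N M object] + [M object] + [M]
  take I:  [I C N M object] + [I B C N M object] + [M object] + [M]
  take B:  [C N M object] + [B C N M object] + [M object] + [M]
  take C:  [C N M object] + [C N M object] + [M object] + [M]
  take N:  [N M object] + [N M object] + [M object] + [M]
  take M:  [M object] + [M object] + [M object] + [M]
  take object:  [object] + [object] + [object]

[A, D, O, J, I, B, C, N, M, object]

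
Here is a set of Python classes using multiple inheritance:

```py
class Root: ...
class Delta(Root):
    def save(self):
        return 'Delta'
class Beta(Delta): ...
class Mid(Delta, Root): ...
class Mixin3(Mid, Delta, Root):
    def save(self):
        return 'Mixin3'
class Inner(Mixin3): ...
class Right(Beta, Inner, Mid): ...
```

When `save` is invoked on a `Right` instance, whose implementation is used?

Mixin3

L[Right] = Right + merge(L[Beta], L[Inner], L[Mid], [Beta Inner Mid])
  take Beta:  [Beta Delta Root object] + [Inner Mixin3 Mid Delta Root object] + [Mid Delta Root object] + [Beta Inner Mid]
  take Inner:  [Delta Root object] + [Inner Mixin3 Mid Delta Root object] + [Mid Delta Root object] + [Inner Mid]
  take Mixin3:  [Delta Root object] + [Mixin3 Mid Delta Root object] + [Mid Delta Root object] + [Mid]
  take Mid:  [Delta Root object] + [Mid Delta Root object] + [Mid Delta Root object] + [Mid]
  take Delta:  [Delta Root object] + [Delta Root object] + [Delta Root object]
  take Root:  [Root object] + [Root object] + [Root object]
  take object:  [object] + [object] + [object]
MRO: Right Beta Inner Mixin3 Mid Delta Root object
save is defined in: Delta, Mixin3. First along the MRO is Mixin3.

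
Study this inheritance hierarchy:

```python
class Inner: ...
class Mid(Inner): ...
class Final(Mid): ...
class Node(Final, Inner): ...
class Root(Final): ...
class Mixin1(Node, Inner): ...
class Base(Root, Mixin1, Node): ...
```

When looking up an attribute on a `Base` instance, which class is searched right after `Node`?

L[Base] = Base + merge(L[Root], L[Mixin1], L[Node], [Root Mixin1 Node])
  take Root:  [Root Final Mid Inner object] + [Mixin1 Node Final Mid Inner object] + [Node Final Mid Inner object] + [Root Mixin1 Node]
  take Mixin1:  [Final Mid Inner object] + [Mixin1 Node Final Mid Inner object] + [Node Final Mid Inner object] + [Mixin1 Node]
  take Node:  [Final Mid Inner object] + [Node Final Mid Inner object] + [Node Final Mid Inner object] + [Node]
  take Final:  [Final Mid Inner object] + [Final Mid Inner object] + [Final Mid Inner object]
  take Mid:  [Mid Inner object] + [Mid Inner object] + [Mid Inner object]
  take Inner:  [Inner object] + [Inner object] + [Inner object]
  take object:  [object] + [object] + [object]
MRO: Base Root Mixin1 Node Final Mid Inner object
Node is at position 3; next is Final.

Final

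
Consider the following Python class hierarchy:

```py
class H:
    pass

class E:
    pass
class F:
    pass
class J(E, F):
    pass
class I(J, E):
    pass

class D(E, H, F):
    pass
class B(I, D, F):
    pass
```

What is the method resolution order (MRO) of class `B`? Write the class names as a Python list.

L[B] = B + merge(L[I], L[D], L[F], [I D F])
  take I:  [I J E F object] + [D E H F object] + [F object] + [I D F]
  take J:  [J E F object] + [D E H F object] + [F object] + [D F]
  take D:  [E F object] + [D E H F object] + [F object] + [D F]
  take E:  [E F object] + [E H F object] + [F object] + [F]
  take H:  [F object] + [H F object] + [F object] + [F]
  take F:  [F object] + [F object] + [F object] + [F]
  take object:  [object] + [object] + [object]

[B, I, J, D, E, H, F, object]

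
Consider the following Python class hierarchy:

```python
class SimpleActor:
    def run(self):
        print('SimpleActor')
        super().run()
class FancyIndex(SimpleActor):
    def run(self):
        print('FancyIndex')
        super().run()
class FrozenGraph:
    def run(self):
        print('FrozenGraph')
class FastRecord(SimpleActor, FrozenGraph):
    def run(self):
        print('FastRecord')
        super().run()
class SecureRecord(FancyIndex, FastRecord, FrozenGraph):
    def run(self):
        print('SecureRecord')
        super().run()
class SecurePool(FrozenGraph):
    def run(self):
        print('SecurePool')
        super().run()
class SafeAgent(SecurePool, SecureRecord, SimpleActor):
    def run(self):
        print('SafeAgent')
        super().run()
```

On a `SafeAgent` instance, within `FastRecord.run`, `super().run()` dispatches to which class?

L[SafeAgent] = SafeAgent + merge(L[SecurePool], L[SecureRecord], L[SimpleActor], [SecurePool SecureRecord SimpleActor])
  take SecurePool:  [SecurePool FrozenGraph object] + [SecureRecord FancyIndex FastRecord SimpleActor FrozenGraph object] + [SimpleActor object] + [SecurePool SecureRecord SimpleActor]
  take SecureRecord:  [FrozenGraph object] + [SecureRecord FancyIndex FastRecord SimpleActor FrozenGraph object] + [SimpleActor object] + [SecureRecord SimpleActor]
  take FancyIndex:  [FrozenGraph object] + [FancyIndex FastRecord SimpleActor FrozenGraph object] + [SimpleActor object] + [SimpleActor]
  take FastRecord:  [FrozenGraph object] + [FastRecord SimpleActor FrozenGraph object] + [SimpleActor object] + [SimpleActor]
  take SimpleActor:  [FrozenGraph object] + [SimpleActor FrozenGraph object] + [SimpleActor object] + [SimpleActor]
  take FrozenGraph:  [FrozenGraph object] + [FrozenGraph object] + [object]
  take object:  [object] + [object] + [object]
MRO: SafeAgent SecurePool SecureRecord FancyIndex FastRecord SimpleActor FrozenGraph object
super() in FastRecord.run on a SafeAgent instance goes to the class after FastRecord in SafeAgent's MRO: SimpleActor.

SimpleActor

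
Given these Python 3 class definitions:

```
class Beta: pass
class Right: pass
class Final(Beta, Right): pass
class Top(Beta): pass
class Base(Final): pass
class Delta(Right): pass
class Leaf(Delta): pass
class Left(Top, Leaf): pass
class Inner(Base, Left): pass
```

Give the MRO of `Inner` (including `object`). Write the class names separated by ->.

Inner -> Base -> Final -> Left -> Top -> Beta -> Leaf -> Delta -> Right -> object

L[Inner] = Inner + merge(L[Base], L[Left], [Base Left])
  take Base:  [Base Final Beta Right object] + [Left Top Beta Leaf Delta Right object] + [Base Left]
  take Final:  [Final Beta Right object] + [Left Top Beta Leaf Delta Right object] + [Left]
  take Left:  [Beta Right object] + [Left Top Beta Leaf Delta Right object] + [Left]
  take Top:  [Beta Right object] + [Top Beta Leaf Delta Right object]
  take Beta:  [Beta Right object] + [Beta Leaf Delta Right object]
  take Leaf:  [Right object] + [Leaf Delta Right object]
  take Delta:  [Right object] + [Delta Right object]
  take Right:  [Right object] + [Right object]
  take object:  [object] + [object]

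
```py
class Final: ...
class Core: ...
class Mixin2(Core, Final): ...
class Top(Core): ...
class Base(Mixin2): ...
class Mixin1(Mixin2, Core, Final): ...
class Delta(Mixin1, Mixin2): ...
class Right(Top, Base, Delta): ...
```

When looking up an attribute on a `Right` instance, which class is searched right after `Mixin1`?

Mixin2

L[Right] = Right + merge(L[Top], L[Base], L[Delta], [Top Base Delta])
  take Top:  [Top Core object] + [Base Mixin2 Core Final object] + [Delta Mixin1 Mixin2 Core Final object] + [Top Base Delta]
  take Base:  [Core object] + [Base Mixin2 Core Final object] + [Delta Mixin1 Mixin2 Core Final object] + [Base Delta]
  take Delta:  [Core object] + [Mixin2 Core Final object] + [Delta Mixin1 Mixin2 Core Final object] + [Delta]
  take Mixin1:  [Core object] + [Mixin2 Core Final object] + [Mixin1 Mixin2 Core Final object]
  take Mixin2:  [Core object] + [Mixin2 Core Final object] + [Mixin2 Core Final object]
  take Core:  [Core object] + [Core Final object] + [Core Final object]
  take Final:  [object] + [Final object] + [Final object]
  take object:  [object] + [object] + [object]
MRO: Right Top Base Delta Mixin1 Mixin2 Core Final object
Mixin1 is at position 4; next is Mixin2.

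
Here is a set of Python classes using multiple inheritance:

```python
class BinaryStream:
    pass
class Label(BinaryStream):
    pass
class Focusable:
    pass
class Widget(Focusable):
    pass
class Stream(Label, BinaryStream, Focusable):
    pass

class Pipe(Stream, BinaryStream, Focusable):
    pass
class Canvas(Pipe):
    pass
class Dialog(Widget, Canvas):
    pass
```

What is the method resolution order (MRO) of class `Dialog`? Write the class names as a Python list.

[Dialog, Widget, Canvas, Pipe, Stream, Label, BinaryStream, Focusable, object]

L[Dialog] = Dialog + merge(L[Widget], L[Canvas], [Widget Canvas])
  take Widget:  [Widget Focusable object] + [Canvas Pipe Stream Label BinaryStream Focusable object] + [Widget Canvas]
  take Canvas:  [Focusable object] + [Canvas Pipe Stream Label BinaryStream Focusable object] + [Canvas]
  take Pipe:  [Focusable object] + [Pipe Stream Label BinaryStream Focusable object]
  take Stream:  [Focusable object] + [Stream Label BinaryStream Focusable object]
  take Label:  [Focusable object] + [Label BinaryStream Focusable object]
  take BinaryStream:  [Focusable object] + [BinaryStream Focusable object]
  take Focusable:  [Focusable object] + [Focusable object]
  take object:  [object] + [object]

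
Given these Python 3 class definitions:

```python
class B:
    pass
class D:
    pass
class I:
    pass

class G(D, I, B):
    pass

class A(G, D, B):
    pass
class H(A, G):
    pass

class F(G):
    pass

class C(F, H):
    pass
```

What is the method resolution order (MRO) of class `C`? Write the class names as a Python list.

L[C] = C + merge(L[F], L[H], [F H])
  take F:  [F G D I B object] + [H A G D I B object] + [F H]
  take H:  [G D I B object] + [H A G D I B object] + [H]
  take A:  [G D I B object] + [A G D I B object]
  take G:  [G D I B object] + [G D I B object]
  take D:  [D I B object] + [D I B object]
  take I:  [I B object] + [I B object]
  take B:  [B object] + [B object]
  take object:  [object] + [object]

[C, F, H, A, G, D, I, B, object]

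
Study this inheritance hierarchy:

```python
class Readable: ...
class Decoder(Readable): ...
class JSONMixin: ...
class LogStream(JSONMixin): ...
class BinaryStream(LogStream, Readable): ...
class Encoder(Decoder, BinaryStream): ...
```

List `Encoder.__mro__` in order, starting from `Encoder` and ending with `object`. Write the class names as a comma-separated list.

L[Encoder] = Encoder + merge(L[Decoder], L[BinaryStream], [Decoder BinaryStream])
  take Decoder:  [Decoder Readable object] + [BinaryStream LogStream JSONMixin Readable object] + [Decoder BinaryStream]
  take BinaryStream:  [Readable object] + [BinaryStream LogStream JSONMixin Readable object] + [BinaryStream]
  take LogStream:  [Readable object] + [LogStream JSONMixin Readable object]
  take JSONMixin:  [Readable object] + [JSONMixin Readable object]
  take Readable:  [Readable object] + [Readable object]
  take object:  [object] + [object]

Encoder, Decoder, BinaryStream, LogStream, JSONMixin, Readable, object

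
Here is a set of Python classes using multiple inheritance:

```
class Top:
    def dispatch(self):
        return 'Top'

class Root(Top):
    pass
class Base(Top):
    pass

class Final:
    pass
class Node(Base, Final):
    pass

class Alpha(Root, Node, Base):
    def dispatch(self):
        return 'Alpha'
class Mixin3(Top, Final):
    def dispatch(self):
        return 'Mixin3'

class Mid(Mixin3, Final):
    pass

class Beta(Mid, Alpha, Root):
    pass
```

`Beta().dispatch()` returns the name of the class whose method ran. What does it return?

Mixin3

L[Beta] = Beta + merge(L[Mid], L[Alpha], L[Root], [Mid Alpha Root])
  take Mid:  [Mid Mixin3 Top Final object] + [Alpha Root Node Base Top Final object] + [Root Top object] + [Mid Alpha Root]
  take Mixin3:  [Mixin3 Top Final object] + [Alpha Root Node Base Top Final object] + [Root Top object] + [Alpha Root]
  take Alpha:  [Top Final object] + [Alpha Root Node Base Top Final object] + [Root Top object] + [Alpha Root]
  take Root:  [Top Final object] + [Root Node Base Top Final object] + [Root Top object] + [Root]
  take Node:  [Top Final object] + [Node Base Top Final object] + [Top object]
  take Base:  [Top Final object] + [Base Top Final object] + [Top object]
  take Top:  [Top Final object] + [Top Final object] + [Top object]
  take Final:  [Final object] + [Final object] + [object]
  take object:  [object] + [object] + [object]
MRO: Beta Mid Mixin3 Alpha Root Node Base Top Final object
dispatch is defined in: Alpha, Mixin3, Top. First along the MRO is Mixin3.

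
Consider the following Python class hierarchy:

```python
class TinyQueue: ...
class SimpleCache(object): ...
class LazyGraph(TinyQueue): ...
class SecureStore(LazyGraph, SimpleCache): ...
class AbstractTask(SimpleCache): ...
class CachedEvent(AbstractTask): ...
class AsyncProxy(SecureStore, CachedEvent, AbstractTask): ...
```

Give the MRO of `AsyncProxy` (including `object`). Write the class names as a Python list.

L[AsyncProxy] = AsyncProxy + merge(L[SecureStore], L[CachedEvent], L[AbstractTask], [SecureStore CachedEvent AbstractTask])
  take SecureStore:  [SecureStore LazyGraph TinyQueue SimpleCache object] + [CachedEvent AbstractTask SimpleCache object] + [AbstractTask SimpleCache object] + [SecureStore CachedEvent AbstractTask]
  take LazyGraph:  [LazyGraph TinyQueue SimpleCache object] + [CachedEvent AbstractTask SimpleCache object] + [AbstractTask SimpleCache object] + [CachedEvent AbstractTask]
  take TinyQueue:  [TinyQueue SimpleCache object] + [CachedEvent AbstractTask SimpleCache object] + [AbstractTask SimpleCache object] + [CachedEvent AbstractTask]
  take CachedEvent:  [SimpleCache object] + [CachedEvent AbstractTask SimpleCache object] + [AbstractTask SimpleCache object] + [CachedEvent AbstractTask]
  take AbstractTask:  [SimpleCache object] + [AbstractTask SimpleCache object] + [AbstractTask SimpleCache object] + [AbstractTask]
  take SimpleCache:  [SimpleCache object] + [SimpleCache object] + [SimpleCache object]
  take object:  [object] + [object] + [object]

[AsyncProxy, SecureStore, LazyGraph, TinyQueue, CachedEvent, AbstractTask, SimpleCache, object]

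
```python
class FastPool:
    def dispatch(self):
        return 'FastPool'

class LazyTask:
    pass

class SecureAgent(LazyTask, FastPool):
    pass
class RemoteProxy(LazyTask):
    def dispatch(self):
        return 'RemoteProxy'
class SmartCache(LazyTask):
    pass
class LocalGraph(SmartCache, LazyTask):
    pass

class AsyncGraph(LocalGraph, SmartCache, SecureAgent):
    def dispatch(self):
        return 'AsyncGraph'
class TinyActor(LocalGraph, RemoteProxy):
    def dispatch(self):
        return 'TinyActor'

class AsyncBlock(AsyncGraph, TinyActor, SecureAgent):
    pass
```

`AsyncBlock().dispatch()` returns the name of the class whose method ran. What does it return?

L[AsyncBlock] = AsyncBlock + merge(L[AsyncGraph], L[TinyActor], L[SecureAgent], [AsyncGraph TinyActor SecureAgent])
  take AsyncGraph:  [AsyncGraph LocalGraph SmartCache SecureAgent LazyTask FastPool object] + [TinyActor LocalGraph SmartCache RemoteProxy LazyTask object] + [SecureAgent LazyTask FastPool object] + [AsyncGraph TinyActor SecureAgent]
  take TinyActor:  [LocalGraph SmartCache SecureAgent LazyTask FastPool object] + [TinyActor LocalGraph SmartCache RemoteProxy LazyTask object] + [SecureAgent LazyTask FastPool object] + [TinyActor SecureAgent]
  take LocalGraph:  [LocalGraph SmartCache SecureAgent LazyTask FastPool object] + [LocalGraph SmartCache RemoteProxy LazyTask object] + [SecureAgent LazyTask FastPool object] + [SecureAgent]
  take SmartCache:  [SmartCache SecureAgent LazyTask FastPool object] + [SmartCache RemoteProxy LazyTask object] + [SecureAgent LazyTask FastPool object] + [SecureAgent]
  take SecureAgent:  [SecureAgent LazyTask FastPool object] + [RemoteProxy LazyTask object] + [SecureAgent LazyTask FastPool object] + [SecureAgent]
  take RemoteProxy:  [LazyTask FastPool object] + [RemoteProxy LazyTask object] + [LazyTask FastPool object]
  take LazyTask:  [LazyTask FastPool object] + [LazyTask object] + [LazyTask FastPool object]
  take FastPool:  [FastPool object] + [object] + [FastPool object]
  take object:  [object] + [object] + [object]
MRO: AsyncBlock AsyncGraph TinyActor LocalGraph SmartCache SecureAgent RemoteProxy LazyTask FastPool object
dispatch is defined in: AsyncGraph, FastPool, RemoteProxy, TinyActor. First along the MRO is AsyncGraph.

AsyncGraph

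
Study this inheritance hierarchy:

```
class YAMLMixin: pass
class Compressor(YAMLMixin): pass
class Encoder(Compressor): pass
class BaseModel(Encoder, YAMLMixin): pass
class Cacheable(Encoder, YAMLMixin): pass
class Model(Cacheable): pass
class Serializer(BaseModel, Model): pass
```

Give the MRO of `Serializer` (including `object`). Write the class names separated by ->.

Serializer -> BaseModel -> Model -> Cacheable -> Encoder -> Compressor -> YAMLMixin -> object

L[Serializer] = Serializer + merge(L[BaseModel], L[Model], [BaseModel Model])
  take BaseModel:  [BaseModel Encoder Compressor YAMLMixin object] + [Model Cacheable Encoder Compressor YAMLMixin object] + [BaseModel Model]
  take Model:  [Encoder Compressor YAMLMixin object] + [Model Cacheable Encoder Compressor YAMLMixin object] + [Model]
  take Cacheable:  [Encoder Compressor YAMLMixin object] + [Cacheable Encoder Compressor YAMLMixin object]
  take Encoder:  [Encoder Compressor YAMLMixin object] + [Encoder Compressor YAMLMixin object]
  take Compressor:  [Compressor YAMLMixin object] + [Compressor YAMLMixin object]
  take YAMLMixin:  [YAMLMixin object] + [YAMLMixin object]
  take object:  [object] + [object]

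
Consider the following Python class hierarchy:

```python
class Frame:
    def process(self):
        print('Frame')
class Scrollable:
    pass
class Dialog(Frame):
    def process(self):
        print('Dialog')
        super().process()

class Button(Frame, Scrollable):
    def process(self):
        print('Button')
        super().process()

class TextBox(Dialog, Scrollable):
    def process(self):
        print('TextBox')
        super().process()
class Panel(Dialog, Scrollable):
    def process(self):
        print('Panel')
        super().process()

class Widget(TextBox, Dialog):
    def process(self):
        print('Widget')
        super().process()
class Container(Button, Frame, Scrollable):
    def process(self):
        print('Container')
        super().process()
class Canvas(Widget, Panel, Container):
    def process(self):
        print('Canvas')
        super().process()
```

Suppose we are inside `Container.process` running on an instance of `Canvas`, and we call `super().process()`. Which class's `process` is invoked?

L[Canvas] = Canvas + merge(L[Widget], L[Panel], L[Container], [Widget Panel Container])
  take Widget:  [Widget TextBox Dialog Frame Scrollable object] + [Panel Dialog Frame Scrollable object] + [Container Button Frame Scrollable object] + [Widget Panel Container]
  take TextBox:  [TextBox Dialog Frame Scrollable object] + [Panel Dialog Frame Scrollable object] + [Container Button Frame Scrollable object] + [Panel Container]
  take Panel:  [Dialog Frame Scrollable object] + [Panel Dialog Frame Scrollable object] + [Container Button Frame Scrollable object] + [Panel Container]
  take Dialog:  [Dialog Frame Scrollable object] + [Dialog Frame Scrollable object] + [Container Button Frame Scrollable object] + [Container]
  take Container:  [Frame Scrollable object] + [Frame Scrollable object] + [Container Button Frame Scrollable object] + [Container]
  take Button:  [Frame Scrollable object] + [Frame Scrollable object] + [Button Frame Scrollable object]
  take Frame:  [Frame Scrollable object] + [Frame Scrollable object] + [Frame Scrollable object]
  take Scrollable:  [Scrollable object] + [Scrollable object] + [Scrollable object]
  take object:  [object] + [object] + [object]
MRO: Canvas Widget TextBox Panel Dialog Container Button Frame Scrollable object
super() in Container.process on a Canvas instance goes to the class after Container in Canvas's MRO: Button.

Button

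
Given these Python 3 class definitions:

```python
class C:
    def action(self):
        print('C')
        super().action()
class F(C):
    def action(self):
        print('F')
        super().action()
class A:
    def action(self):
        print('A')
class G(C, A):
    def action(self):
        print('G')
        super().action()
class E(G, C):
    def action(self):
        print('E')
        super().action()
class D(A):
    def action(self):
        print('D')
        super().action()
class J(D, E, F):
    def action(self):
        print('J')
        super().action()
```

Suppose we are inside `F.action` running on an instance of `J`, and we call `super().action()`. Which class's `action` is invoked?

L[J] = J + merge(L[D], L[E], L[F], [D E F])
  take D:  [D A object] + [E G C A object] + [F C object] + [D E F]
  take E:  [A object] + [E G C A object] + [F C object] + [E F]
  take G:  [A object] + [G C A object] + [F C object] + [F]
  take F:  [A object] + [C A object] + [F C object] + [F]
  take C:  [A object] + [C A object] + [C object]
  take A:  [A object] + [A object] + [object]
  take object:  [object] + [object] + [object]
MRO: J D E G F C A object
super() in F.action on a J instance goes to the class after F in J's MRO: C.

C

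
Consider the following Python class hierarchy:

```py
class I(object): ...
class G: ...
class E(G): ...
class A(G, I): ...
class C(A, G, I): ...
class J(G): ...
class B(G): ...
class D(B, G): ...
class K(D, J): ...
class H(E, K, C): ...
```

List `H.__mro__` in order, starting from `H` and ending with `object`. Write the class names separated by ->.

L[H] = H + merge(L[E], L[K], L[C], [E K C])
  take E:  [E G object] + [K D B J G object] + [C A G I object] + [E K C]
  take K:  [G object] + [K D B J G object] + [C A G I object] + [K C]
  take D:  [G object] + [D B J G object] + [C A G I object] + [C]
  take B:  [G object] + [B J G object] + [C A G I object] + [C]
  take J:  [G object] + [J G object] + [C A G I object] + [C]
  take C:  [G object] + [G object] + [C A G I object] + [C]
  take A:  [G object] + [G object] + [A G I object]
  take G:  [G object] + [G object] + [G I object]
  take I:  [object] + [object] + [I object]
  take object:  [object] + [object] + [object]

H -> E -> K -> D -> B -> J -> C -> A -> G -> I -> object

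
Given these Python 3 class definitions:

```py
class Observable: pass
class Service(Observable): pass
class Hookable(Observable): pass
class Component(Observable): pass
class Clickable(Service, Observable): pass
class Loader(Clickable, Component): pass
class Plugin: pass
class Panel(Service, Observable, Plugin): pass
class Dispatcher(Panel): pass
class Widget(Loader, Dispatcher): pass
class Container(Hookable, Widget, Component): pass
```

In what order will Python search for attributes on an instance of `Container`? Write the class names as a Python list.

[Container, Hookable, Widget, Loader, Clickable, Dispatcher, Panel, Service, Component, Observable, Plugin, object]

L[Container] = Container + merge(L[Hookable], L[Widget], L[Component], [Hookable Widget Component])
  take Hookable:  [Hookable Observable object] + [Widget Loader Clickable Dispatcher Panel Service Component Observable Plugin object] + [Component Observable object] + [Hookable Widget Component]
  take Widget:  [Observable object] + [Widget Loader Clickable Dispatcher Panel Service Component Observable Plugin object] + [Component Observable object] + [Widget Component]
  take Loader:  [Observable object] + [Loader Clickable Dispatcher Panel Service Component Observable Plugin object] + [Component Observable object] + [Component]
  take Clickable:  [Observable object] + [Clickable Dispatcher Panel Service Component Observable Plugin object] + [Component Observable object] + [Component]
  take Dispatcher:  [Observable object] + [Dispatcher Panel Service Component Observable Plugin object] + [Component Observable object] + [Component]
  take Panel:  [Observable object] + [Panel Service Component Observable Plugin object] + [Component Observable object] + [Component]
  take Service:  [Observable object] + [Service Component Observable Plugin object] + [Component Observable object] + [Component]
  take Component:  [Observable object] + [Component Observable Plugin object] + [Component Observable object] + [Component]
  take Observable:  [Observable object] + [Observable Plugin object] + [Observable object]
  take Plugin:  [object] + [Plugin object] + [object]
  take object:  [object] + [object] + [object]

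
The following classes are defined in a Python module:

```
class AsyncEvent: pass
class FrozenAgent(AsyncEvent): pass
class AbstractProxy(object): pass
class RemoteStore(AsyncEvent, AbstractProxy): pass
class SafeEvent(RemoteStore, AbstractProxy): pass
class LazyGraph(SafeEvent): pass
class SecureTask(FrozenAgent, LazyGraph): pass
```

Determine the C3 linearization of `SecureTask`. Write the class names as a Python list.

[SecureTask, FrozenAgent, LazyGraph, SafeEvent, RemoteStore, AsyncEvent, AbstractProxy, object]

L[SecureTask] = SecureTask + merge(L[FrozenAgent], L[LazyGraph], [FrozenAgent LazyGraph])
  take FrozenAgent:  [FrozenAgent AsyncEvent object] + [LazyGraph SafeEvent RemoteStore AsyncEvent AbstractProxy object] + [FrozenAgent LazyGraph]
  take LazyGraph:  [AsyncEvent object] + [LazyGraph SafeEvent RemoteStore AsyncEvent AbstractProxy object] + [LazyGraph]
  take SafeEvent:  [AsyncEvent object] + [SafeEvent RemoteStore AsyncEvent AbstractProxy object]
  take RemoteStore:  [AsyncEvent object] + [RemoteStore AsyncEvent AbstractProxy object]
  take AsyncEvent:  [AsyncEvent object] + [AsyncEvent AbstractProxy object]
  take AbstractProxy:  [object] + [AbstractProxy object]
  take object:  [object] + [object]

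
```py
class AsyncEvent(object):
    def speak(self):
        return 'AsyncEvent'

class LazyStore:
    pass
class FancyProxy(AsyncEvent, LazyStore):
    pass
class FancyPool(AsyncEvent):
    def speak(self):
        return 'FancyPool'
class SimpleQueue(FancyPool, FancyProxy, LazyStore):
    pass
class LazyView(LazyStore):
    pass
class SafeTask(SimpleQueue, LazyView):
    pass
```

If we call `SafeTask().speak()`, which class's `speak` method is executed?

FancyPool

L[SafeTask] = SafeTask + merge(L[SimpleQueue], L[LazyView], [SimpleQueue LazyView])
  take SimpleQueue:  [SimpleQueue FancyPool FancyProxy AsyncEvent LazyStore object] + [LazyView LazyStore object] + [SimpleQueue LazyView]
  take FancyPool:  [FancyPool FancyProxy AsyncEvent LazyStore object] + [LazyView LazyStore object] + [LazyView]
  take FancyProxy:  [FancyProxy AsyncEvent LazyStore object] + [LazyView LazyStore object] + [LazyView]
  take AsyncEvent:  [AsyncEvent LazyStore object] + [LazyView LazyStore object] + [LazyView]
  take LazyView:  [LazyStore object] + [LazyView LazyStore object] + [LazyView]
  take LazyStore:  [LazyStore object] + [LazyStore object]
  take object:  [object] + [object]
MRO: SafeTask SimpleQueue FancyPool FancyProxy AsyncEvent LazyView LazyStore object
speak is defined in: AsyncEvent, FancyPool. First along the MRO is FancyPool.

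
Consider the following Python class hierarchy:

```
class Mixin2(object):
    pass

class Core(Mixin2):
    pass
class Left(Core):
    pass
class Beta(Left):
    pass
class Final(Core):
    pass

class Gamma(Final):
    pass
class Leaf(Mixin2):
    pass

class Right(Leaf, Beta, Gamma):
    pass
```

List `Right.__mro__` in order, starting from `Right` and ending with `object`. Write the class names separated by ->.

Right -> Leaf -> Beta -> Left -> Gamma -> Final -> Core -> Mixin2 -> object

L[Right] = Right + merge(L[Leaf], L[Beta], L[Gamma], [Leaf Beta Gamma])
  take Leaf:  [Leaf Mixin2 object] + [Beta Left Core Mixin2 object] + [Gamma Final Core Mixin2 object] + [Leaf Beta Gamma]
  take Beta:  [Mixin2 object] + [Beta Left Core Mixin2 object] + [Gamma Final Core Mixin2 object] + [Beta Gamma]
  take Left:  [Mixin2 object] + [Left Core Mixin2 object] + [Gamma Final Core Mixin2 object] + [Gamma]
  take Gamma:  [Mixin2 object] + [Core Mixin2 object] + [Gamma Final Core Mixin2 object] + [Gamma]
  take Final:  [Mixin2 object] + [Core Mixin2 object] + [Final Core Mixin2 object]
  take Core:  [Mixin2 object] + [Core Mixin2 object] + [Core Mixin2 object]
  take Mixin2:  [Mixin2 object] + [Mixin2 object] + [Mixin2 object]
  take object:  [object] + [object] + [object]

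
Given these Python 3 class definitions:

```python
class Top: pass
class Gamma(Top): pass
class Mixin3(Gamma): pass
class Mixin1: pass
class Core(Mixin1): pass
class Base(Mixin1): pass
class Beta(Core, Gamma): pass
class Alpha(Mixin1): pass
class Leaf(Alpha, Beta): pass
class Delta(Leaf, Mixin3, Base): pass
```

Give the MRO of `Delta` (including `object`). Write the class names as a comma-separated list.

Delta, Leaf, Alpha, Beta, Core, Mixin3, Base, Mixin1, Gamma, Top, object

L[Delta] = Delta + merge(L[Leaf], L[Mixin3], L[Base], [Leaf Mixin3 Base])
  take Leaf:  [Leaf Alpha Beta Core Mixin1 Gamma Top object] + [Mixin3 Gamma Top object] + [Base Mixin1 object] + [Leaf Mixin3 Base]
  take Alpha:  [Alpha Beta Core Mixin1 Gamma Top object] + [Mixin3 Gamma Top object] + [Base Mixin1 object] + [Mixin3 Base]
  take Beta:  [Beta Core Mixin1 Gamma Top object] + [Mixin3 Gamma Top object] + [Base Mixin1 object] + [Mixin3 Base]
  take Core:  [Core Mixin1 Gamma Top object] + [Mixin3 Gamma Top object] + [Base Mixin1 object] + [Mixin3 Base]
  take Mixin3:  [Mixin1 Gamma Top object] + [Mixin3 Gamma Top object] + [Base Mixin1 object] + [Mixin3 Base]
  take Base:  [Mixin1 Gamma Top object] + [Gamma Top object] + [Base Mixin1 object] + [Base]
  take Mixin1:  [Mixin1 Gamma Top object] + [Gamma Top object] + [Mixin1 object]
  take Gamma:  [Gamma Top object] + [Gamma Top object] + [object]
  take Top:  [Top object] + [Top object] + [object]
  take object:  [object] + [object] + [object]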